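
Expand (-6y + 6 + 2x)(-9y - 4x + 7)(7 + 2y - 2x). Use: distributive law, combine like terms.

186y^2 + 108y^3 - 96xy^2 + 214xy - 28x^2y - 588y - 154x - 36x^2 + 294 + 16x^3

(-6y + 6 + 2x)(-9y - 4x + 7)(7 + 2y - 2x)
= (54y^2 + 24xy - 42y - 54y - 24x + 42 - 18xy - 8x^2 + 14x)(7 + 2y - 2x)    [distributive law]
= (54y^2 + 6xy - 96y - 10x + 42 - 8x^2)(7 + 2y - 2x)    [combine like terms]
= 378y^2 + 108y^3 - 108xy^2 + 42xy + 12xy^2 - 12x^2y - 672y - 192y^2 + 192xy - 70x - 20xy + 20x^2 + 294 + 84y - 84x - 56x^2 - 16x^2y + 16x^3    [distributive law]
= 186y^2 + 108y^3 - 96xy^2 + 214xy - 28x^2y - 588y - 154x - 36x^2 + 294 + 16x^3    [combine like terms]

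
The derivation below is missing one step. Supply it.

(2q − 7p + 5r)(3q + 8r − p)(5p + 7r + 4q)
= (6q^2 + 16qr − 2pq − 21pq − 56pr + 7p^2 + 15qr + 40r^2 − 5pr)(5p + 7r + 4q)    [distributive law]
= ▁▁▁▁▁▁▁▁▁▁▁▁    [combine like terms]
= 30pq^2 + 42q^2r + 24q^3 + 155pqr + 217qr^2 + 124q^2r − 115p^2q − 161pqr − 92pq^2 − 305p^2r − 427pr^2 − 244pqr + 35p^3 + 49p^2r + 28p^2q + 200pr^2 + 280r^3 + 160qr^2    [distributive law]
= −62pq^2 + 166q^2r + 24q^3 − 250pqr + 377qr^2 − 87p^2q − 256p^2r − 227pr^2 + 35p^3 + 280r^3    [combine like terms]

By combine like terms:

(6q^2 + 31qr − 23pq − 61pr + 7p^2 + 40r^2)(5p + 7r + 4q)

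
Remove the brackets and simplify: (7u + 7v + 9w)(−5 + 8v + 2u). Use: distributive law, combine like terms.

−35u + 70uv + 14u² − 35v + 56v² − 45w + 72vw + 18uw

(7u + 7v + 9w)(−5 + 8v + 2u)
= −35u + 56uv + 14u² − 35v + 56v² + 14uv − 45w + 72vw + 18uw    [distributive law]
= −35u + 70uv + 14u² − 35v + 56v² − 45w + 72vw + 18uw    [combine like terms]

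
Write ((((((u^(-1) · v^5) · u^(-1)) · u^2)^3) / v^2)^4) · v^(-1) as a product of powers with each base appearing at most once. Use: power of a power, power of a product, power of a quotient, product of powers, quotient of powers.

v^51

((((((u^(-1) · v^5) · u^(-1)) · u^2)^3) / v^2)^4) · v^(-1)
= ((((((u^(-1) · v^5) · u^(-1)) · u^2)^3)^4) / ((v^2)^4)) · v^(-1)    [power of a quotient]
= (((((u^(-1) · v^5) · u^(-1)) · u^2)^12) / ((v^2)^4)) · v^(-1)    [power of a power]
= (((((u^(-1) · v^5) · u^(-1))^12) · ((u^2)^12)) / ((v^2)^4)) · v^(-1)    [power of a product]
= (((((u^(-1) · v^5)^12) · ((u^(-1))^12)) · ((u^2)^12)) / ((v^2)^4)) · v^(-1)    [power of a product]
= ((((((u^(-1))^12) · ((v^5)^12)) · ((u^(-1))^12)) · ((u^2)^12)) / ((v^2)^4)) · v^(-1)    [power of a product]
= ((((u^(-12) · ((v^5)^12)) · ((u^(-1))^12)) · ((u^2)^12)) / ((v^2)^4)) · v^(-1)    [power of a power]
= ((((u^(-12) · v^60) · ((u^(-1))^12)) · ((u^2)^12)) / ((v^2)^4)) · v^(-1)    [power of a power]
= ((((u^(-12) · v^60) · u^(-12)) · ((u^2)^12)) / ((v^2)^4)) · v^(-1)    [power of a power]
= ((((u^(-12) · v^60) · u^(-12)) · u^24) / ((v^2)^4)) · v^(-1)    [power of a power]
= ((((u^(-12) · v^60) · u^(-12)) · u^24) / v^8) · v^(-1)    [power of a power]
= v^51    [quotient of powers; product of powers]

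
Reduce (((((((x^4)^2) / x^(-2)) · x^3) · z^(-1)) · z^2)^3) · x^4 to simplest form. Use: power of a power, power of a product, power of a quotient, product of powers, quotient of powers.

x^43z^3

(((((((x^4)^2) / x^(-2)) · x^3) · z^(-1)) · z^2)^3) · x^4
= (((((((x^4)^2) / x^(-2)) · x^3) · z^(-1))^3) · ((z^2)^3)) · x^4    [power of a product]
= (((((((x^4)^2) / x^(-2)) · x^3)^3) · ((z^(-1))^3)) · ((z^2)^3)) · x^4    [power of a product]
= (((((((x^4)^2) / x^(-2))^3) · ((x^3)^3)) · ((z^(-1))^3)) · ((z^2)^3)) · x^4    [power of a product]
= (((((((x^4)^2)^3) / ((x^(-2))^3)) · ((x^3)^3)) · ((z^(-1))^3)) · ((z^2)^3)) · x^4    [power of a quotient]
= ((((((x^4)^6) / ((x^(-2))^3)) · ((x^3)^3)) · ((z^(-1))^3)) · ((z^2)^3)) · x^4    [power of a power]
= ((((x^24 / ((x^(-2))^3)) · ((x^3)^3)) · ((z^(-1))^3)) · ((z^2)^3)) · x^4    [power of a power]
= ((((x^24 / x^(-6)) · ((x^3)^3)) · ((z^(-1))^3)) · ((z^2)^3)) · x^4    [power of a power]
= (((x^30 · ((x^3)^3)) · ((z^(-1))^3)) · ((z^2)^3)) · x^4    [quotient of powers]
= (((x^30 · x^9) · ((z^(-1))^3)) · ((z^2)^3)) · x^4    [power of a power]
= ((x^39 · ((z^(-1))^3)) · ((z^2)^3)) · x^4    [product of powers]
= ((x^39 · z^(-3)) · ((z^2)^3)) · x^4    [power of a power]
= ((x^39 · z^(-3)) · z^6) · x^4    [power of a power]
= x^43z^3    [product of powers]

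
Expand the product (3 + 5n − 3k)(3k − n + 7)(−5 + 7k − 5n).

207k − 39k² + 194kn − 265n − 135n² − 105 + 171k²n − 125kn² + 25n³ − 63k³

(3 + 5n − 3k)(3k − n + 7)(−5 + 7k − 5n)
= (9k − 3n + 21 + 15kn − 5n² + 35n − 9k² + 3kn − 21k)(−5 + 7k − 5n)    [distributive law]
= (−12k + 32n + 21 + 18kn − 5n² − 9k²)(−5 + 7k − 5n)    [combine like terms]
= 60k − 84k² + 60kn − 160n + 224kn − 160n² − 105 + 147k − 105n − 90kn + 126k²n − 90kn² + 25n² − 35kn² + 25n³ + 45k² − 63k³ + 45k²n    [distributive law]
= 207k − 39k² + 194kn − 265n − 135n² − 105 + 171k²n − 125kn² + 25n³ − 63k³    [combine like terms]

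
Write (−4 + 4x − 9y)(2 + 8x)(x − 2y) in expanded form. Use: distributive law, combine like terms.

(−4 + 4x − 9y)(2 + 8x)(x − 2y)
= (−8 − 32x + 8x + 32x^2 − 18y − 72xy)(x − 2y)    [distributive law]
= (−8 − 24x + 32x^2 − 18y − 72xy)(x − 2y)    [combine like terms]
= −8x + 16y − 24x^2 + 48xy + 32x^3 − 64x^2y − 18xy + 36y^2 − 72x^2y + 144xy^2    [distributive law]
= −8x + 16y − 24x^2 + 30xy + 32x^3 − 136x^2y + 36y^2 + 144xy^2    [combine like terms]

−8x + 16y − 24x^2 + 30xy + 32x^3 − 136x^2y + 36y^2 + 144xy^2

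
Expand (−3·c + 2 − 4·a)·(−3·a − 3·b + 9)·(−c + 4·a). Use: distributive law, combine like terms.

(−3·c + 2 − 4·a)·(−3·a − 3·b + 9)·(−c + 4·a)
= (9·a·c + 9·b·c − 27·c − 6·a − 6·b + 18 + 12·a² + 12·a·b − 36·a)·(−c + 4·a)    [distributive law]
= (9·a·c + 9·b·c − 27·c − 42·a − 6·b + 18 + 12·a² + 12·a·b)·(−c + 4·a)    [combine like terms]
= −9·a·c² + 36·a²·c − 9·b·c² + 36·a·b·c + 27·c² − 108·a·c + 42·a·c − 168·a² + 6·b·c − 24·a·b − 18·c + 72·a − 12·a²·c + 48·a³ − 12·a·b·c + 48·a²·b    [distributive law]
= −9·a·c² + 24·a²·c − 9·b·c² + 24·a·b·c + 27·c² − 66·a·c − 168·a² + 6·b·c − 24·a·b − 18·c + 72·a + 48·a³ + 48·a²·b    [combine like terms]

−9·a·c² + 24·a²·c − 9·b·c² + 24·a·b·c + 27·c² − 66·a·c − 168·a² + 6·b·c − 24·a·b − 18·c + 72·a + 48·a³ + 48·a²·b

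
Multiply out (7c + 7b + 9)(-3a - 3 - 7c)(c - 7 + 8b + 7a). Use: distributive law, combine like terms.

(7c + 7b + 9)(-3a - 3 - 7c)(c - 7 + 8b + 7a)
= (-21ac - 21c - 49c^2 - 21ab - 21b - 49bc - 27a - 27 - 63c)(c - 7 + 8b + 7a)    [distributive law]
= (-21ac - 84c - 49c^2 - 21ab - 21b - 49bc - 27a - 27)(c - 7 + 8b + 7a)    [combine like terms]
= -21ac^2 + 147ac - 168abc - 147a^2c - 84c^2 + 588c - 672bc - 588ac - 49c^3 + 343c^2 - 392bc^2 - 343ac^2 - 21abc + 147ab - 168ab^2 - 147a^2b - 21bc + 147b - 168b^2 - 147ab - 49bc^2 + 343bc - 392b^2c - 343abc - 27ac + 189a - 216ab - 189a^2 - 27c + 189 - 216b - 189a    [distributive law]
= -364ac^2 - 468ac - 532abc - 147a^2c + 259c^2 + 561c - 350bc - 49c^3 - 441bc^2 - 216ab - 168ab^2 - 147a^2b - 69b - 168b^2 - 392b^2c - 189a^2 + 189    [combine like terms]

-364ac^2 - 468ac - 532abc - 147a^2c + 259c^2 + 561c - 350bc - 49c^3 - 441bc^2 - 216ab - 168ab^2 - 147a^2b - 69b - 168b^2 - 392b^2c - 189a^2 + 189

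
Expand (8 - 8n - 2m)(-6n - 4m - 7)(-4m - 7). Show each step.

-340mn - 56n + 16m^2 + 350m + 392 - 192mn^2 - 336n^2 - 176m^2n - 32m^3

(8 - 8n - 2m)(-6n - 4m - 7)(-4m - 7)
= (-48n - 32m - 56 + 48n^2 + 32mn + 56n + 12mn + 8m^2 + 14m)(-4m - 7)    [distributive law]
= (8n - 18m - 56 + 48n^2 + 44mn + 8m^2)(-4m - 7)    [combine like terms]
= -32mn - 56n + 72m^2 + 126m + 224m + 392 - 192mn^2 - 336n^2 - 176m^2n - 308mn - 32m^3 - 56m^2    [distributive law]
= -340mn - 56n + 16m^2 + 350m + 392 - 192mn^2 - 336n^2 - 176m^2n - 32m^3    [combine like terms]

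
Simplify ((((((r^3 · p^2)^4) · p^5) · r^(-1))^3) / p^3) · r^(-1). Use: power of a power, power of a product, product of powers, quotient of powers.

((((((r^3 · p^2)^4) · p^5) · r^(-1))^3) / p^3) · r^(-1)
= ((((((r^3 · p^2)^4) · p^5)^3) · ((r^(-1))^3)) / p^3) · r^(-1)    [power of a product]
= ((((((r^3 · p^2)^4)^3) · ((p^5)^3)) · ((r^(-1))^3)) / p^3) · r^(-1)    [power of a product]
= (((((r^3 · p^2)^12) · ((p^5)^3)) · ((r^(-1))^3)) / p^3) · r^(-1)    [power of a power]
= ((((((r^3)^12) · ((p^2)^12)) · ((p^5)^3)) · ((r^(-1))^3)) / p^3) · r^(-1)    [power of a product]
= ((((r^36 · ((p^2)^12)) · ((p^5)^3)) · ((r^(-1))^3)) / p^3) · r^(-1)    [power of a power]
= ((((r^36 · p^24) · ((p^5)^3)) · ((r^(-1))^3)) / p^3) · r^(-1)    [power of a power]
= ((((r^36 · p^24) · p^15) · ((r^(-1))^3)) / p^3) · r^(-1)    [power of a power]
= ((((r^36 · p^24) · p^15) · r^(-3)) / p^3) · r^(-1)    [power of a power]
= p^36·r^32    [quotient of powers; product of powers]

p^36·r^32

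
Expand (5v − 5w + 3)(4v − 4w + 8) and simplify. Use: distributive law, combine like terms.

20v² − 40vw + 52v + 20w² − 52w + 24

(5v − 5w + 3)(4v − 4w + 8)
= 20v² − 20vw + 40v − 20vw + 20w² − 40w + 12v − 12w + 24    [distributive law]
= 20v² − 40vw + 52v + 20w² − 52w + 24    [combine like terms]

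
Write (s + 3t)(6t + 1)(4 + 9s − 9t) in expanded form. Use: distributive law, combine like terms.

(s + 3t)(6t + 1)(4 + 9s − 9t)
= (6st + s + 18t² + 3t)(4 + 9s − 9t)    [distributive law]
= 24st + 54s²t − 54st² + 4s + 9s² − 9st + 72t² + 162st² − 162t³ + 12t + 27st − 27t²    [distributive law]
= 42st + 54s²t + 108st² + 4s + 9s² + 45t² − 162t³ + 12t    [combine like terms]

42st + 54s²t + 108st² + 4s + 9s² + 45t² − 162t³ + 12t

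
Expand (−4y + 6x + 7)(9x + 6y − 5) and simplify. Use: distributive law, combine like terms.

−24y^2 + 62y + 54x^2 + 33x − 35

(−4y + 6x + 7)(9x + 6y − 5)
= −36xy − 24y^2 + 20y + 54x^2 + 36xy − 30x + 63x + 42y − 35    [distributive law]
= −24y^2 + 62y + 54x^2 + 33x − 35    [combine like terms]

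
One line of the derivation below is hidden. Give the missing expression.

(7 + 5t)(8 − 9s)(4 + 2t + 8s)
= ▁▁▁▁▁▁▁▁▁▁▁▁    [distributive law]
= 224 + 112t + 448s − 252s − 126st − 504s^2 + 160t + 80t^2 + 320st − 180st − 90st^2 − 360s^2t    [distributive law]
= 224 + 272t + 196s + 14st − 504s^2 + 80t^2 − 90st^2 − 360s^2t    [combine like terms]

By distributive law:

(56 − 63s + 40t − 45st)(4 + 2t + 8s)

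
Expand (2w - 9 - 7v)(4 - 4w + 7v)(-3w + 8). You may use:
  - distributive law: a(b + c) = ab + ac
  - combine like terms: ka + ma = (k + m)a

(2w - 9 - 7v)(4 - 4w + 7v)(-3w + 8)
= (8w - 8w^2 + 14vw - 36 + 36w - 63v - 28v + 28vw - 49v^2)(-3w + 8)    [distributive law]
= (44w - 8w^2 + 42vw - 36 - 91v - 49v^2)(-3w + 8)    [combine like terms]
= -132w^2 + 352w + 24w^3 - 64w^2 - 126vw^2 + 336vw + 108w - 288 + 273vw - 728v + 147v^2w - 392v^2    [distributive law]
= -196w^2 + 460w + 24w^3 - 126vw^2 + 609vw - 288 - 728v + 147v^2w - 392v^2    [combine like terms]

-196w^2 + 460w + 24w^3 - 126vw^2 + 609vw - 288 - 728v + 147v^2w - 392v^2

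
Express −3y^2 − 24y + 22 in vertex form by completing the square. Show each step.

−3(y + 4)^2 + 70

−3y^2 − 24y + 22
= −3(y^2 + 8y) + 22    [factor out -3 from the y-terms]
= −3(y^2 + 8y + 16 − 16) + 22    [add and subtract 16 inside the bracket]
= −3(y + 4)^2 + 48 + 22    [perfect-square identity]
= −3(y + 4)^2 + 70    [combine constants]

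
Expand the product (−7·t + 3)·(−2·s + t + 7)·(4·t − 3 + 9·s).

−7·s·t^2 − 480·s·t + 126·s^2·t − 28·t^3 − 163·t^2 + 222·t + 207·s − 54·s^2 − 63

(−7·t + 3)·(−2·s + t + 7)·(4·t − 3 + 9·s)
= (14·s·t − 7·t^2 − 49·t − 6·s + 3·t + 21)·(4·t − 3 + 9·s)    [distributive law]
= (14·s·t − 7·t^2 − 46·t − 6·s + 21)·(4·t − 3 + 9·s)    [combine like terms]
= 56·s·t^2 − 42·s·t + 126·s^2·t − 28·t^3 + 21·t^2 − 63·s·t^2 − 184·t^2 + 138·t − 414·s·t − 24·s·t + 18·s − 54·s^2 + 84·t − 63 + 189·s    [distributive law]
= −7·s·t^2 − 480·s·t + 126·s^2·t − 28·t^3 − 163·t^2 + 222·t + 207·s − 54·s^2 − 63    [combine like terms]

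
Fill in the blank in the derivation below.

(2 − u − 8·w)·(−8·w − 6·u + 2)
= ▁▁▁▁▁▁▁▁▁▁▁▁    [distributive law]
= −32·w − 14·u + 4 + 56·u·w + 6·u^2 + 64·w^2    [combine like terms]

By distributive law:

−16·w − 12·u + 4 + 8·u·w + 6·u^2 − 2·u + 64·w^2 + 48·u·w − 16·w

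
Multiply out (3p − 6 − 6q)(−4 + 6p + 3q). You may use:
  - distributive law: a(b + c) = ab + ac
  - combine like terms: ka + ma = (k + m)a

(3p − 6 − 6q)(−4 + 6p + 3q)
= −12p + 18p² + 9pq + 24 − 36p − 18q + 24q − 36pq − 18q²    [distributive law]
= −48p + 18p² − 27pq + 24 + 6q − 18q²    [combine like terms]

−48p + 18p² − 27pq + 24 + 6q − 18q²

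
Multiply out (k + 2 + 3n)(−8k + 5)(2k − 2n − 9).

(k + 2 + 3n)(−8k + 5)(2k − 2n − 9)
= (−8k^2 + 5k − 16k + 10 − 24kn + 15n)(2k − 2n − 9)    [distributive law]
= (−8k^2 − 11k + 10 − 24kn + 15n)(2k − 2n − 9)    [combine like terms]
= −16k^3 + 16k^2n + 72k^2 − 22k^2 + 22kn + 99k + 20k − 20n − 90 − 48k^2n + 48kn^2 + 216kn + 30kn − 30n^2 − 135n    [distributive law]
= −16k^3 − 32k^2n + 50k^2 + 268kn + 119k − 155n − 90 + 48kn^2 − 30n^2    [combine like terms]

−16k^3 − 32k^2n + 50k^2 + 268kn + 119k − 155n − 90 + 48kn^2 − 30n^2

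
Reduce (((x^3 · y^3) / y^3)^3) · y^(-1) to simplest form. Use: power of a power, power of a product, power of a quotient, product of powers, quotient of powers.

(((x^3 · y^3) / y^3)^3) · y^(-1)
= (((x^3 · y^3)^3) / ((y^3)^3)) · y^(-1)    [power of a quotient]
= ((((x^3)^3) · ((y^3)^3)) / ((y^3)^3)) · y^(-1)    [power of a product]
= ((x^9 · ((y^3)^3)) / ((y^3)^3)) · y^(-1)    [power of a power]
= ((x^9 · y^9) / ((y^3)^3)) · y^(-1)    [power of a power]
= ((x^9 · y^9) / y^9) · y^(-1)    [power of a power]
= x^9y^(-1)    [quotient of powers; product of powers]

x^9y^(-1)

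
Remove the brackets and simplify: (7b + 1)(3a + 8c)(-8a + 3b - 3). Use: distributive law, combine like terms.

(7b + 1)(3a + 8c)(-8a + 3b - 3)
= (21ab + 56bc + 3a + 8c)(-8a + 3b - 3)    [distributive law]
= -168a^2b + 63ab^2 - 63ab - 448abc + 168b^2c - 168bc - 24a^2 + 9ab - 9a - 64ac + 24bc - 24c    [distributive law]
= -168a^2b + 63ab^2 - 54ab - 448abc + 168b^2c - 144bc - 24a^2 - 9a - 64ac - 24c    [combine like terms]

-168a^2b + 63ab^2 - 54ab - 448abc + 168b^2c - 144bc - 24a^2 - 9a - 64ac - 24c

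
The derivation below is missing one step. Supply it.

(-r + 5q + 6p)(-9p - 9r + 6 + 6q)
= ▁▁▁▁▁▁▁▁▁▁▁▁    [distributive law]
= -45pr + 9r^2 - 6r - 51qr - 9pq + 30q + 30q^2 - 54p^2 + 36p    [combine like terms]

After distributive law, the bracketed line is:

9pr + 9r^2 - 6r - 6qr - 45pq - 45qr + 30q + 30q^2 - 54p^2 - 54pr + 36p + 36pq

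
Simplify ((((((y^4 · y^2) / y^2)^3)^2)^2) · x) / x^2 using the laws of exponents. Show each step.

x^(-1)y^48

((((((y^4 · y^2) / y^2)^3)^2)^2) · x) / x^2
= (((((y^4 · y^2) / y^2)^3)^4) · x) / x^2    [power of a power]
= ((((y^4 · y^2) / y^2)^12) · x) / x^2    [power of a power]
= ((((y^4 · y^2)^12) / ((y^2)^12)) · x) / x^2    [power of a quotient]
= (((((y^4)^12) · ((y^2)^12)) / ((y^2)^12)) · x) / x^2    [power of a product]
= (((y^48 · ((y^2)^12)) / ((y^2)^12)) · x) / x^2    [power of a power]
= (((y^48 · y^24) / ((y^2)^12)) · x) / x^2    [power of a power]
= ((y^72 / ((y^2)^12)) · x) / x^2    [product of powers]
= ((y^72 / y^24) · x) / x^2    [power of a power]
= (y^48 · x) / x^2    [quotient of powers]
= x^(-1)y^48    [quotient of powers]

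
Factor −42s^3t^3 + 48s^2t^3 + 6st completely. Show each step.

6st(−7s^2t^2 + 8st^2 + 1)

−42s^3t^3 + 48s^2t^3 + 6st
= 6(−7s^3t^3 + 8s^2t^3 + st)    [factor out 6]
= 6st(−7s^2t^2 + 8st^2 + 1)    [factor out st]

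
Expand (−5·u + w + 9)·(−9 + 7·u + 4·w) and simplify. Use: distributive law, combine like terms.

108·u − 35·u^2 − 13·u·w + 27·w + 4·w^2 − 81

(−5·u + w + 9)·(−9 + 7·u + 4·w)
= 45·u − 35·u^2 − 20·u·w − 9·w + 7·u·w + 4·w^2 − 81 + 63·u + 36·w    [distributive law]
= 108·u − 35·u^2 − 13·u·w + 27·w + 4·w^2 − 81    [combine like terms]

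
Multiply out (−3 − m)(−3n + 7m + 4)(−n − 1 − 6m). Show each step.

(−3 − m)(−3n + 7m + 4)(−n − 1 − 6m)
= (9n − 21m − 12 + 3mn − 7m^2 − 4m)(−n − 1 − 6m)    [distributive law]
= (9n − 25m − 12 + 3mn − 7m^2)(−n − 1 − 6m)    [combine like terms]
= −9n^2 − 9n − 54mn + 25mn + 25m + 150m^2 + 12n + 12 + 72m − 3mn^2 − 3mn − 18m^2n + 7m^2n + 7m^2 + 42m^3    [distributive law]
= −9n^2 + 3n − 32mn + 97m + 157m^2 + 12 − 3mn^2 − 11m^2n + 42m^3    [combine like terms]

−9n^2 + 3n − 32mn + 97m + 157m^2 + 12 − 3mn^2 − 11m^2n + 42m^3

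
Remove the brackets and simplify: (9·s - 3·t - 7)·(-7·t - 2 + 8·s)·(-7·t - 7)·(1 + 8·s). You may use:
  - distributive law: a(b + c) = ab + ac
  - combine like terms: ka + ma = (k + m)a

-3647·s·t^2 + 4872·s^2·t^2 - 2737·s·t + 8512·s^2·t - 266·s + 3640·s^2 - 4032·s^3·t - 4032·s^3 - 147·t^3 - 1176·s·t^3 - 532·t^2 - 483·t - 98

(9·s - 3·t - 7)·(-7·t - 2 + 8·s)·(-7·t - 7)·(1 + 8·s)
= (-63·s·t - 18·s + 72·s^2 + 21·t^2 + 6·t - 24·s·t + 49·t + 14 - 56·s)·(-7·t - 7)·(1 + 8·s)    [distributive law]
= (-87·s·t - 74·s + 72·s^2 + 21·t^2 + 55·t + 14)·(-7·t - 7)·(1 + 8·s)    [combine like terms]
= (609·s·t^2 + 609·s·t + 518·s·t + 518·s - 504·s^2·t - 504·s^2 - 147·t^3 - 147·t^2 - 385·t^2 - 385·t - 98·t - 98)·(1 + 8·s)    [distributive law]
= (609·s·t^2 + 1127·s·t + 518·s - 504·s^2·t - 504·s^2 - 147·t^3 - 532·t^2 - 483·t - 98)·(1 + 8·s)    [combine like terms]
= 609·s·t^2 + 4872·s^2·t^2 + 1127·s·t + 9016·s^2·t + 518·s + 4144·s^2 - 504·s^2·t - 4032·s^3·t - 504·s^2 - 4032·s^3 - 147·t^3 - 1176·s·t^3 - 532·t^2 - 4256·s·t^2 - 483·t - 3864·s·t - 98 - 784·s    [distributive law]
= -3647·s·t^2 + 4872·s^2·t^2 - 2737·s·t + 8512·s^2·t - 266·s + 3640·s^2 - 4032·s^3·t - 4032·s^3 - 147·t^3 - 1176·s·t^3 - 532·t^2 - 483·t - 98    [combine like terms]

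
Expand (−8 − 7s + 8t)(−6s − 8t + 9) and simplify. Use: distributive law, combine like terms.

(−8 − 7s + 8t)(−6s − 8t + 9)
= 48s + 64t − 72 + 42s^2 + 56st − 63s − 48st − 64t^2 + 72t    [distributive law]
= −15s + 136t − 72 + 42s^2 + 8st − 64t^2    [combine like terms]

−15s + 136t − 72 + 42s^2 + 8st − 64t^2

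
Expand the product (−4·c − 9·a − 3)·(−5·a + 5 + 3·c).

(−4·c − 9·a − 3)·(−5·a + 5 + 3·c)
= 20·a·c − 20·c − 12·c² + 45·a² − 45·a − 27·a·c + 15·a − 15 − 9·c    [distributive law]
= −7·a·c − 29·c − 12·c² + 45·a² − 30·a − 15    [combine like terms]

−7·a·c − 29·c − 12·c² + 45·a² − 30·a − 15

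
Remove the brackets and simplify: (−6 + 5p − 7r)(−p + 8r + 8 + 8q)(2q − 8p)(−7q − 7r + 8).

−2692pq² − 4820pqr + 1120pq − 64p²q − 432p²r − 2944p² + 1232q²r + 560qr² − 992qr − 2240pr² + 3968pr − 96q² − 768q + 3072p + 672q³ + 2310p²q² + 4942p²qr − 280p³q − 280p³r + 320p³ − 4354pq²r − 6930pqr² + 2632p²r² − 560pq³ + 1568q²r² + 784qr³ − 3136pr³ + 784q³r

(−6 + 5p − 7r)(−p + 8r + 8 + 8q)(2q − 8p)(−7q − 7r + 8)
= (6p − 48r − 48 − 48q − 5p² + 40pr + 40p + 40pq + 7pr − 56r² − 56r − 56qr)(2q − 8p)(−7q − 7r + 8)    [distributive law]
= (46p − 104r − 48 − 48q − 5p² + 47pr + 40pq − 56r² − 56qr)(2q − 8p)(−7q − 7r + 8)    [combine like terms]
= (92pq − 368p² − 208qr + 832pr − 96q + 384p − 96q² + 384pq − 10p²q + 40p³ + 94pqr − 376p²r + 80pq² − 320p²q − 112qr² + 448pr² − 112q²r + 448pqr)(−7q − 7r + 8)    [distributive law]
= (476pq − 368p² − 208qr + 832pr − 96q + 384p − 96q² − 330p²q + 40p³ + 542pqr − 376p²r + 80pq² − 112qr² + 448pr² − 112q²r)(−7q − 7r + 8)    [combine like terms]
= −3332pq² − 3332pqr + 3808pq + 2576p²q + 2576p²r − 2944p² + 1456q²r + 1456qr² − 1664qr − 5824pqr − 5824pr² + 6656pr + 672q² + 672qr − 768q − 2688pq − 2688pr + 3072p + 672q³ + 672q²r − 768q² + 2310p²q² + 2310p²qr − 2640p²q − 280p³q − 280p³r + 320p³ − 3794pq²r − 3794pqr² + 4336pqr + 2632p²qr + 2632p²r² − 3008p²r − 560pq³ − 560pq²r + 640pq² + 784q²r² + 784qr³ − 896qr² − 3136pqr² − 3136pr³ + 3584pr² + 784q³r + 784q²r² − 896q²r    [distributive law]
= −2692pq² − 4820pqr + 1120pq − 64p²q − 432p²r − 2944p² + 1232q²r + 560qr² − 992qr − 2240pr² + 3968pr − 96q² − 768q + 3072p + 672q³ + 2310p²q² + 4942p²qr − 280p³q − 280p³r + 320p³ − 4354pq²r − 6930pqr² + 2632p²r² − 560pq³ + 1568q²r² + 784qr³ − 3136pr³ + 784q³r    [combine like terms]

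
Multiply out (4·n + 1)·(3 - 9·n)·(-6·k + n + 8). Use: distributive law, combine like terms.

-18·k·n - 285·n^2 + 27·n + 216·k·n^2 - 36·n^3 - 18·k + 24

(4·n + 1)·(3 - 9·n)·(-6·k + n + 8)
= (12·n - 36·n^2 + 3 - 9·n)·(-6·k + n + 8)    [distributive law]
= (3·n - 36·n^2 + 3)·(-6·k + n + 8)    [combine like terms]
= -18·k·n + 3·n^2 + 24·n + 216·k·n^2 - 36·n^3 - 288·n^2 - 18·k + 3·n + 24    [distributive law]
= -18·k·n - 285·n^2 + 27·n + 216·k·n^2 - 36·n^3 - 18·k + 24    [combine like terms]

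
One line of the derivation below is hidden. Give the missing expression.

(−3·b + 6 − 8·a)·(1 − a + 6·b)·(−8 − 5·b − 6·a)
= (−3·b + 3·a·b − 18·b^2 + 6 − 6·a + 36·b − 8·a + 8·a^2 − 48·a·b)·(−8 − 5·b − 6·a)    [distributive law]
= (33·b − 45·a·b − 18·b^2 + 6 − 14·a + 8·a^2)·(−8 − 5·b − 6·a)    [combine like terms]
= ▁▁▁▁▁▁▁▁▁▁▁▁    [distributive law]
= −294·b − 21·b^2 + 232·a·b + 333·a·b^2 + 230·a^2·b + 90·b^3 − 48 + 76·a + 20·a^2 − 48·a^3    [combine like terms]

Applying distributive law to the line above:

−264·b − 165·b^2 − 198·a·b + 360·a·b + 225·a·b^2 + 270·a^2·b + 144·b^2 + 90·b^3 + 108·a·b^2 − 48 − 30·b − 36·a + 112·a + 70·a·b + 84·a^2 − 64·a^2 − 40·a^2·b − 48·a^3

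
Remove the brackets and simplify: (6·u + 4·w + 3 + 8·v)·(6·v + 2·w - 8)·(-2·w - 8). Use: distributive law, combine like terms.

-72·u·v·w - 288·u·v - 24·u·w^2 + 384·u - 80·v·w^2 - 228·v·w - 16·w^3 - 12·w^2 + 256·w + 368·v + 192 - 96·v^2·w - 384·v^2

(6·u + 4·w + 3 + 8·v)·(6·v + 2·w - 8)·(-2·w - 8)
= (36·u·v + 12·u·w - 48·u + 24·v·w + 8·w^2 - 32·w + 18·v + 6·w - 24 + 48·v^2 + 16·v·w - 64·v)·(-2·w - 8)    [distributive law]
= (36·u·v + 12·u·w - 48·u + 40·v·w + 8·w^2 - 26·w - 46·v - 24 + 48·v^2)·(-2·w - 8)    [combine like terms]
= -72·u·v·w - 288·u·v - 24·u·w^2 - 96·u·w + 96·u·w + 384·u - 80·v·w^2 - 320·v·w - 16·w^3 - 64·w^2 + 52·w^2 + 208·w + 92·v·w + 368·v + 48·w + 192 - 96·v^2·w - 384·v^2    [distributive law]
= -72·u·v·w - 288·u·v - 24·u·w^2 + 384·u - 80·v·w^2 - 228·v·w - 16·w^3 - 12·w^2 + 256·w + 368·v + 192 - 96·v^2·w - 384·v^2    [combine like terms]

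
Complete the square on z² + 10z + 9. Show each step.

(z + 5)² − 16

z² + 10z + 9
= z² + 10z + 25 − 25 + 9    [add and subtract 25]
= (z + 5)² − 25 + 9    [perfect-square identity]
= (z + 5)² − 16    [combine constants]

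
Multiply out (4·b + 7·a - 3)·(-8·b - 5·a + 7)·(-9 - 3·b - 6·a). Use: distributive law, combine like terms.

(4·b + 7·a - 3)·(-8·b - 5·a + 7)·(-9 - 3·b - 6·a)
= (-32·b^2 - 20·a·b + 28·b - 56·a·b - 35·a^2 + 49·a + 24·b + 15·a - 21)·(-9 - 3·b - 6·a)    [distributive law]
= (-32·b^2 - 76·a·b + 52·b - 35·a^2 + 64·a - 21)·(-9 - 3·b - 6·a)    [combine like terms]
= 288·b^2 + 96·b^3 + 192·a·b^2 + 684·a·b + 228·a·b^2 + 456·a^2·b - 468·b - 156·b^2 - 312·a·b + 315·a^2 + 105·a^2·b + 210·a^3 - 576·a - 192·a·b - 384·a^2 + 189 + 63·b + 126·a    [distributive law]
= 132·b^2 + 96·b^3 + 420·a·b^2 + 180·a·b + 561·a^2·b - 405·b - 69·a^2 + 210·a^3 - 450·a + 189    [combine like terms]

132·b^2 + 96·b^3 + 420·a·b^2 + 180·a·b + 561·a^2·b - 405·b - 69·a^2 + 210·a^3 - 450·a + 189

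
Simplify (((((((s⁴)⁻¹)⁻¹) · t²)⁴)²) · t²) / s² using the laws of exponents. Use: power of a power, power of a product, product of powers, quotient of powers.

s³⁰t¹⁸

(((((((s⁴)⁻¹)⁻¹) · t²)⁴)²) · t²) / s²
= ((((((s⁴)⁻¹)⁻¹) · t²)⁸) · t²) / s²    [power of a power]
= ((((((s⁴)⁻¹)⁻¹)⁸) · ((t²)⁸)) · t²) / s²    [power of a product]
= (((((s⁴)⁻¹)⁻⁸) · ((t²)⁸)) · t²) / s²    [power of a power]
= ((((s⁴)⁸) · ((t²)⁸)) · t²) / s²    [power of a power]
= ((s³² · ((t²)⁸)) · t²) / s²    [power of a power]
= ((s³² · t¹⁶) · t²) / s²    [power of a power]
= s³⁰t¹⁸    [quotient of powers; product of powers]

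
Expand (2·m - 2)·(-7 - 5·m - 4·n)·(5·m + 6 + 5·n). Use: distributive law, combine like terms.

-80·m² + 46·m - 28·m·n - 50·m³ - 90·m²·n - 40·m·n² + 84 + 118·n + 40·n²

(2·m - 2)·(-7 - 5·m - 4·n)·(5·m + 6 + 5·n)
= (-14·m - 10·m² - 8·m·n + 14 + 10·m + 8·n)·(5·m + 6 + 5·n)    [distributive law]
= (-4·m - 10·m² - 8·m·n + 14 + 8·n)·(5·m + 6 + 5·n)    [combine like terms]
= -20·m² - 24·m - 20·m·n - 50·m³ - 60·m² - 50·m²·n - 40·m²·n - 48·m·n - 40·m·n² + 70·m + 84 + 70·n + 40·m·n + 48·n + 40·n²    [distributive law]
= -80·m² + 46·m - 28·m·n - 50·m³ - 90·m²·n - 40·m·n² + 84 + 118·n + 40·n²    [combine like terms]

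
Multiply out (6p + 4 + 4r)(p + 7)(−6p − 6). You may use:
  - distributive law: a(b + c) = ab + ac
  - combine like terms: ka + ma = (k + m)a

−36p^3 − 312p^2 − 444p − 168 − 24p^2r − 192pr − 168r

(6p + 4 + 4r)(p + 7)(−6p − 6)
= (6p^2 + 42p + 4p + 28 + 4pr + 28r)(−6p − 6)    [distributive law]
= (6p^2 + 46p + 28 + 4pr + 28r)(−6p − 6)    [combine like terms]
= −36p^3 − 36p^2 − 276p^2 − 276p − 168p − 168 − 24p^2r − 24pr − 168pr − 168r    [distributive law]
= −36p^3 − 312p^2 − 444p − 168 − 24p^2r − 192pr − 168r    [combine like terms]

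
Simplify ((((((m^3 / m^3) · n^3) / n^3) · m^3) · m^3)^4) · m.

((((((m^3 / m^3) · n^3) / n^3) · m^3) · m^3)^4) · m
= ((((((m^3 / m^3) · n^3) / n^3) · m^3)^4) · ((m^3)^4)) · m    [power of a product]
= ((((((m^3 / m^3) · n^3) / n^3)^4) · ((m^3)^4)) · ((m^3)^4)) · m    [power of a product]
= ((((((m^3 / m^3) · n^3)^4) / ((n^3)^4)) · ((m^3)^4)) · ((m^3)^4)) · m    [power of a quotient]
= ((((((m^3 / m^3)^4) · ((n^3)^4)) / ((n^3)^4)) · ((m^3)^4)) · ((m^3)^4)) · m    [power of a product]
= (((((((m^3)^4) / ((m^3)^4)) · ((n^3)^4)) / ((n^3)^4)) · ((m^3)^4)) · ((m^3)^4)) · m    [power of a quotient]
= (((((m^12 / ((m^3)^4)) · ((n^3)^4)) / ((n^3)^4)) · ((m^3)^4)) · ((m^3)^4)) · m    [power of a power]
= (((((m^12 / m^12) · ((n^3)^4)) / ((n^3)^4)) · ((m^3)^4)) · ((m^3)^4)) · m    [power of a power]
= ((((m^0 · ((n^3)^4)) / ((n^3)^4)) · ((m^3)^4)) · ((m^3)^4)) · m    [quotient of powers]
= ((((m^0 · n^12) / ((n^3)^4)) · ((m^3)^4)) · ((m^3)^4)) · m    [power of a power]
= ((((m^0 · n^12) / n^12) · ((m^3)^4)) · ((m^3)^4)) · m    [power of a power]
= ((((m^0 · n^12) / n^12) · m^12) · ((m^3)^4)) · m    [power of a power]
= ((((m^0 · n^12) / n^12) · m^12) · m^12) · m    [power of a power]
= m^25    [quotient of powers; product of powers]

m^25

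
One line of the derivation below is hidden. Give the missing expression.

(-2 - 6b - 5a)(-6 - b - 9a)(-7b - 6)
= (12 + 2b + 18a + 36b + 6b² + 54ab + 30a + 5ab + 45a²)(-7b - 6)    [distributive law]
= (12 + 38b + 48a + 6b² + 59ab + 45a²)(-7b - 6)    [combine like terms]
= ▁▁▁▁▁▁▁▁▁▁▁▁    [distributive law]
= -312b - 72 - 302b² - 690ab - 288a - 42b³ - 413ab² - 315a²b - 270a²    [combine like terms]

After distributive law, the bracketed line is:

-84b - 72 - 266b² - 228b - 336ab - 288a - 42b³ - 36b² - 413ab² - 354ab - 315a²b - 270a²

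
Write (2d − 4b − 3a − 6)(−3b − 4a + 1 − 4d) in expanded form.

(2d − 4b − 3a − 6)(−3b − 4a + 1 − 4d)
= −6bd − 8ad + 2d − 8d² + 12b² + 16ab − 4b + 16bd + 9ab + 12a² − 3a + 12ad + 18b + 24a − 6 + 24d    [distributive law]
= 10bd + 4ad + 26d − 8d² + 12b² + 25ab + 14b + 12a² + 21a − 6    [combine like terms]

10bd + 4ad + 26d − 8d² + 12b² + 25ab + 14b + 12a² + 21a − 6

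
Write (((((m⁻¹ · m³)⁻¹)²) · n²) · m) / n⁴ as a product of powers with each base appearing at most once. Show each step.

m⁻³·n⁻²

(((((m⁻¹ · m³)⁻¹)²) · n²) · m) / n⁴
= ((((m⁻¹ · m³)⁻²) · n²) · m) / n⁴    [power of a power]
= (((((m⁻¹)⁻²) · ((m³)⁻²)) · n²) · m) / n⁴    [power of a product]
= (((m² · ((m³)⁻²)) · n²) · m) / n⁴    [power of a power]
= (((m² · m⁻⁶) · n²) · m) / n⁴    [power of a power]
= ((m⁻⁴ · n²) · m) / n⁴    [product of powers]
= m⁻³·n⁻²    [quotient of powers; product of powers]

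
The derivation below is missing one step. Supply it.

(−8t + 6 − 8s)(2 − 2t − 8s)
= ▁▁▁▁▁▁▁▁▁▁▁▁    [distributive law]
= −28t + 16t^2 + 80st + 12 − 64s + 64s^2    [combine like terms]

By distributive law:

−16t + 16t^2 + 64st + 12 − 12t − 48s − 16s + 16st + 64s^2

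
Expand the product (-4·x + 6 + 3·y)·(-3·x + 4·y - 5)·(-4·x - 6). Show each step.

(-4·x + 6 + 3·y)·(-3·x + 4·y - 5)·(-4·x - 6)
= (12·x^2 - 16·x·y + 20·x - 18·x + 24·y - 30 - 9·x·y + 12·y^2 - 15·y)·(-4·x - 6)    [distributive law]
= (12·x^2 - 25·x·y + 2·x + 9·y - 30 + 12·y^2)·(-4·x - 6)    [combine like terms]
= -48·x^3 - 72·x^2 + 100·x^2·y + 150·x·y - 8·x^2 - 12·x - 36·x·y - 54·y + 120·x + 180 - 48·x·y^2 - 72·y^2    [distributive law]
= -48·x^3 - 80·x^2 + 100·x^2·y + 114·x·y + 108·x - 54·y + 180 - 48·x·y^2 - 72·y^2    [combine like terms]

-48·x^3 - 80·x^2 + 100·x^2·y + 114·x·y + 108·x - 54·y + 180 - 48·x·y^2 - 72·y^2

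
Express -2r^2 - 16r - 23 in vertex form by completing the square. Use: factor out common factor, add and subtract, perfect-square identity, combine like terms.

-2(r + 4)^2 + 9

-2r^2 - 16r - 23
= -2(r^2 + 8r) - 23    [factor out -2 from the r-terms]
= -2(r^2 + 8r + 16 - 16) - 23    [add and subtract 16 inside the bracket]
= -2(r + 4)^2 + 32 - 23    [perfect-square identity]
= -2(r + 4)^2 + 9    [combine constants]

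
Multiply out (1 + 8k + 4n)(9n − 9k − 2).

(1 + 8k + 4n)(9n − 9k − 2)
= 9n − 9k − 2 + 72kn − 72k^2 − 16k + 36n^2 − 36kn − 8n    [distributive law]
= n − 25k − 2 + 36kn − 72k^2 + 36n^2    [combine like terms]

n − 25k − 2 + 36kn − 72k^2 + 36n^2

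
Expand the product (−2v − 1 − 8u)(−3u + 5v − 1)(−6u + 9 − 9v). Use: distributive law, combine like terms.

(−2v − 1 − 8u)(−3u + 5v − 1)(−6u + 9 − 9v)
= (6uv − 10v^2 + 2v + 3u − 5v + 1 + 24u^2 − 40uv + 8u)(−6u + 9 − 9v)    [distributive law]
= (−34uv − 10v^2 − 3v + 11u + 1 + 24u^2)(−6u + 9 − 9v)    [combine like terms]
= 204u^2v − 306uv + 306uv^2 + 60uv^2 − 90v^2 + 90v^3 + 18uv − 27v + 27v^2 − 66u^2 + 99u − 99uv − 6u + 9 − 9v − 144u^3 + 216u^2 − 216u^2v    [distributive law]
= −12u^2v − 387uv + 366uv^2 − 63v^2 + 90v^3 − 36v + 150u^2 + 93u + 9 − 144u^3    [combine like terms]

−12u^2v − 387uv + 366uv^2 − 63v^2 + 90v^3 − 36v + 150u^2 + 93u + 9 − 144u^3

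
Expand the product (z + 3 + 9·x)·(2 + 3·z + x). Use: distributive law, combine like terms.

(z + 3 + 9·x)·(2 + 3·z + x)
= 2·z + 3·z² + x·z + 6 + 9·z + 3·x + 18·x + 27·x·z + 9·x²    [distributive law]
= 11·z + 3·z² + 28·x·z + 6 + 21·x + 9·x²    [combine like terms]

11·z + 3·z² + 28·x·z + 6 + 21·x + 9·x²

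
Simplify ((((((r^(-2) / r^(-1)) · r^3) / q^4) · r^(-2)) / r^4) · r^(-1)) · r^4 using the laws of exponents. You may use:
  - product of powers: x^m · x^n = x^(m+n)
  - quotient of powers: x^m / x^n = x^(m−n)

q^(-4)r^(-1)

((((((r^(-2) / r^(-1)) · r^3) / q^4) · r^(-2)) / r^4) · r^(-1)) · r^4
= (((((r^(-1) · r^3) / q^4) · r^(-2)) / r^4) · r^(-1)) · r^4    [quotient of powers]
= ((((r^2 / q^4) · r^(-2)) / r^4) · r^(-1)) · r^4    [product of powers]
= q^(-4)r^(-1)    [quotient of powers; product of powers]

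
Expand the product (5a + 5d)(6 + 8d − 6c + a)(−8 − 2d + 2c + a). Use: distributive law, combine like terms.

(5a + 5d)(6 + 8d − 6c + a)(−8 − 2d + 2c + a)
= (30a + 40ad − 30ac + 5a^2 + 30d + 40d^2 − 30cd + 5ad)(−8 − 2d + 2c + a)    [distributive law]
= (30a + 45ad − 30ac + 5a^2 + 30d + 40d^2 − 30cd)(−8 − 2d + 2c + a)    [combine like terms]
= −240a − 60ad + 60ac + 30a^2 − 360ad − 90ad^2 + 90acd + 45a^2d + 240ac + 60acd − 60ac^2 − 30a^2c − 40a^2 − 10a^2d + 10a^2c + 5a^3 − 240d − 60d^2 + 60cd + 30ad − 320d^2 − 80d^3 + 80cd^2 + 40ad^2 + 240cd + 60cd^2 − 60c^2d − 30acd    [distributive law]
= −240a − 390ad + 300ac − 10a^2 − 50ad^2 + 120acd + 35a^2d − 60ac^2 − 20a^2c + 5a^3 − 240d − 380d^2 + 300cd − 80d^3 + 140cd^2 − 60c^2d    [combine like terms]

−240a − 390ad + 300ac − 10a^2 − 50ad^2 + 120acd + 35a^2d − 60ac^2 − 20a^2c + 5a^3 − 240d − 380d^2 + 300cd − 80d^3 + 140cd^2 − 60c^2d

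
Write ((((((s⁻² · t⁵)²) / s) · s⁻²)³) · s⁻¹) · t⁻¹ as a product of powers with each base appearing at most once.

s⁻²²·t²⁹

((((((s⁻² · t⁵)²) / s) · s⁻²)³) · s⁻¹) · t⁻¹
= ((((((s⁻² · t⁵)²) / s)³) · ((s⁻²)³)) · s⁻¹) · t⁻¹    [power of a product]
= ((((((s⁻² · t⁵)²)³) / (s³)) · ((s⁻²)³)) · s⁻¹) · t⁻¹    [power of a quotient]
= (((((s⁻² · t⁵)⁶) / (s³)) · ((s⁻²)³)) · s⁻¹) · t⁻¹    [power of a power]
= ((((((s⁻²)⁶) · ((t⁵)⁶)) / (s³)) · ((s⁻²)³)) · s⁻¹) · t⁻¹    [power of a product]
= ((((s⁻¹² · ((t⁵)⁶)) / (s³)) · ((s⁻²)³)) · s⁻¹) · t⁻¹    [power of a power]
= ((((s⁻¹² · t³⁰) / (s³)) · ((s⁻²)³)) · s⁻¹) · t⁻¹    [power of a power]
= ((((s⁻¹² · t³⁰) / s³) · s⁻⁶) · s⁻¹) · t⁻¹    [power of a power]
= s⁻²²·t²⁹    [quotient of powers; product of powers]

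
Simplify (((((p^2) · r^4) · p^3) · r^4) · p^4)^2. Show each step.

p^18r^16

(((((p^2) · r^4) · p^3) · r^4) · p^4)^2
= (((((p^2) · r^4) · p^3) · r^4)^2) · ((p^4)^2)    [power of a product]
= (((((p^2) · r^4) · p^3)^2) · ((r^4)^2)) · ((p^4)^2)    [power of a product]
= (((((p^2) · r^4)^2) · ((p^3)^2)) · ((r^4)^2)) · ((p^4)^2)    [power of a product]
= (((((p^2)^2) · ((r^4)^2)) · ((p^3)^2)) · ((r^4)^2)) · ((p^4)^2)    [power of a product]
= ((((p^4) · ((r^4)^2)) · ((p^3)^2)) · ((r^4)^2)) · ((p^4)^2)    [power of a power]
= (((p^4 · r^8) · ((p^3)^2)) · ((r^4)^2)) · ((p^4)^2)    [power of a power]
= (((p^4 · r^8) · p^6) · ((r^4)^2)) · ((p^4)^2)    [power of a power]
= (((p^4 · r^8) · p^6) · r^8) · ((p^4)^2)    [power of a power]
= (((p^4 · r^8) · p^6) · r^8) · p^8    [power of a power]
= p^18r^16    [product of powers]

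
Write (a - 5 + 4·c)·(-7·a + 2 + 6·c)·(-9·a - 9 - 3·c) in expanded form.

63·a^3 - 270·a^2 + 219·a^2·c - 243·a + 285·a·c - 150·a·c^2 + 90 + 228·c - 150·c^2 - 72·c^3

(a - 5 + 4·c)·(-7·a + 2 + 6·c)·(-9·a - 9 - 3·c)
= (-7·a^2 + 2·a + 6·a·c + 35·a - 10 - 30·c - 28·a·c + 8·c + 24·c^2)·(-9·a - 9 - 3·c)    [distributive law]
= (-7·a^2 + 37·a - 22·a·c - 10 - 22·c + 24·c^2)·(-9·a - 9 - 3·c)    [combine like terms]
= 63·a^3 + 63·a^2 + 21·a^2·c - 333·a^2 - 333·a - 111·a·c + 198·a^2·c + 198·a·c + 66·a·c^2 + 90·a + 90 + 30·c + 198·a·c + 198·c + 66·c^2 - 216·a·c^2 - 216·c^2 - 72·c^3    [distributive law]
= 63·a^3 - 270·a^2 + 219·a^2·c - 243·a + 285·a·c - 150·a·c^2 + 90 + 228·c - 150·c^2 - 72·c^3    [combine like terms]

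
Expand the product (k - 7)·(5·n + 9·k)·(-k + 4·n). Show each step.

(k - 7)·(5·n + 9·k)·(-k + 4·n)
= (5·k·n + 9·k^2 - 35·n - 63·k)·(-k + 4·n)    [distributive law]
= -5·k^2·n + 20·k·n^2 - 9·k^3 + 36·k^2·n + 35·k·n - 140·n^2 + 63·k^2 - 252·k·n    [distributive law]
= 31·k^2·n + 20·k·n^2 - 9·k^3 - 217·k·n - 140·n^2 + 63·k^2    [combine like terms]

31·k^2·n + 20·k·n^2 - 9·k^3 - 217·k·n - 140·n^2 + 63·k^2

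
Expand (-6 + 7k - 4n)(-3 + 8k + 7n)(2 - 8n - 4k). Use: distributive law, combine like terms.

(-6 + 7k - 4n)(-3 + 8k + 7n)(2 - 8n - 4k)
= (18 - 48k - 42n - 21k + 56k^2 + 49kn + 12n - 32kn - 28n^2)(2 - 8n - 4k)    [distributive law]
= (18 - 69k - 30n + 56k^2 + 17kn - 28n^2)(2 - 8n - 4k)    [combine like terms]
= 36 - 144n - 72k - 138k + 552kn + 276k^2 - 60n + 240n^2 + 120kn + 112k^2 - 448k^2n - 224k^3 + 34kn - 136kn^2 - 68k^2n - 56n^2 + 224n^3 + 112kn^2    [distributive law]
= 36 - 204n - 210k + 706kn + 388k^2 + 184n^2 - 516k^2n - 224k^3 - 24kn^2 + 224n^3    [combine like terms]

36 - 204n - 210k + 706kn + 388k^2 + 184n^2 - 516k^2n - 224k^3 - 24kn^2 + 224n^3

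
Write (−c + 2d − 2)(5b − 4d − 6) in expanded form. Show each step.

−5bc + 4cd + 6c + 10bd − 8d^2 − 4d − 10b + 12

(−c + 2d − 2)(5b − 4d − 6)
= −5bc + 4cd + 6c + 10bd − 8d^2 − 12d − 10b + 8d + 12    [distributive law]
= −5bc + 4cd + 6c + 10bd − 8d^2 − 4d − 10b + 12    [combine like terms]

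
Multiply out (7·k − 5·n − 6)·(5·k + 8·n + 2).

(7·k − 5·n − 6)·(5·k + 8·n + 2)
= 35·k² + 56·k·n + 14·k − 25·k·n − 40·n² − 10·n − 30·k − 48·n − 12    [distributive law]
= 35·k² + 31·k·n − 16·k − 40·n² − 58·n − 12    [combine like terms]

35·k² + 31·k·n − 16·k − 40·n² − 58·n − 12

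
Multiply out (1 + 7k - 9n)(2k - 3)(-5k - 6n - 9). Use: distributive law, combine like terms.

(1 + 7k - 9n)(2k - 3)(-5k - 6n - 9)
= (2k - 3 + 14k² - 21k - 18kn + 27n)(-5k - 6n - 9)    [distributive law]
= (-19k - 3 + 14k² - 18kn + 27n)(-5k - 6n - 9)    [combine like terms]
= 95k² + 114kn + 171k + 15k + 18n + 27 - 70k³ - 84k²n - 126k² + 90k²n + 108kn² + 162kn - 135kn - 162n² - 243n    [distributive law]
= -31k² + 141kn + 186k - 225n + 27 - 70k³ + 6k²n + 108kn² - 162n²    [combine like terms]

-31k² + 141kn + 186k - 225n + 27 - 70k³ + 6k²n + 108kn² - 162n²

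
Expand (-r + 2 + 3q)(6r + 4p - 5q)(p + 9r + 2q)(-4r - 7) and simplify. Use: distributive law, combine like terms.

168pr³ - 42pr² + 216r⁴ - 54r³ - 780qr³ - 1101qr² + 16p²r² - 4p²r - 492pqr² - 885pqr + 356q²r² + 703q²r - 588pr - 756r² + 462qr - 56p² - 42pq + 140q² - 48p²qr - 84p²q - 36pq²r - 63pq² + 120q³r + 210q³

(-r + 2 + 3q)(6r + 4p - 5q)(p + 9r + 2q)(-4r - 7)
= (-6r² - 4pr + 5qr + 12r + 8p - 10q + 18qr + 12pq - 15q²)(p + 9r + 2q)(-4r - 7)    [distributive law]
= (-6r² - 4pr + 23qr + 12r + 8p - 10q + 12pq - 15q²)(p + 9r + 2q)(-4r - 7)    [combine like terms]
= (-6pr² - 54r³ - 12qr² - 4p²r - 36pr² - 8pqr + 23pqr + 207qr² + 46q²r + 12pr + 108r² + 24qr + 8p² + 72pr + 16pq - 10pq - 90qr - 20q² + 12p²q + 108pqr + 24pq² - 15pq² - 135q²r - 30q³)(-4r - 7)    [distributive law]
= (-42pr² - 54r³ + 195qr² - 4p²r + 123pqr - 89q²r + 84pr + 108r² - 66qr + 8p² + 6pq - 20q² + 12p²q + 9pq² - 30q³)(-4r - 7)    [combine like terms]
= 168pr³ + 294pr² + 216r⁴ + 378r³ - 780qr³ - 1365qr² + 16p²r² + 28p²r - 492pqr² - 861pqr + 356q²r² + 623q²r - 336pr² - 588pr - 432r³ - 756r² + 264qr² + 462qr - 32p²r - 56p² - 24pqr - 42pq + 80q²r + 140q² - 48p²qr - 84p²q - 36pq²r - 63pq² + 120q³r + 210q³    [distributive law]
= 168pr³ - 42pr² + 216r⁴ - 54r³ - 780qr³ - 1101qr² + 16p²r² - 4p²r - 492pqr² - 885pqr + 356q²r² + 703q²r - 588pr - 756r² + 462qr - 56p² - 42pq + 140q² - 48p²qr - 84p²q - 36pq²r - 63pq² + 120q³r + 210q³    [combine like terms]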